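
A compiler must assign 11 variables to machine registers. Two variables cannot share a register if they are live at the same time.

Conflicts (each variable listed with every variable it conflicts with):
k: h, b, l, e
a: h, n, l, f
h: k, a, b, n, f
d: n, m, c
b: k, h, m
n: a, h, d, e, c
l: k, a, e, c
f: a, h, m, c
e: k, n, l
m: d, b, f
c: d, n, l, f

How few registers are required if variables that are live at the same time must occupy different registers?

a, h, f all conflict with each other, so at least 3 registers are needed.
3 registers suffice: register 1 → {h, e, m, c}; register 2 → {b, n, l, f}; register 3 → {k, a, d}. Each listed conflict is separated.

3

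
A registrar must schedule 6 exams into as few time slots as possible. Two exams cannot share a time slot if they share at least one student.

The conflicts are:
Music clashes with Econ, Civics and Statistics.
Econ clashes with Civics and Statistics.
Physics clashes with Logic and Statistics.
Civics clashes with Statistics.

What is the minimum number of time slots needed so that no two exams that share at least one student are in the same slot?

4

Music, Econ, Civics, Statistics pairwise conflict, so at least 4 time slots are needed.
4 time slots suffice: time slot 1 → {Logic, Statistics}; time slot 2 → {Econ, Physics}; time slot 3 → {Music}; time slot 4 → {Civics}. Every pair that conflicts lands in different time slots.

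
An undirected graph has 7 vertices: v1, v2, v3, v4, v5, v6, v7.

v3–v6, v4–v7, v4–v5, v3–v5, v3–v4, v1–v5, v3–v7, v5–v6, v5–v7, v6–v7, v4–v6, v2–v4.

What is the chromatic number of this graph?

v3, v4, v5, v6, v7 are pairwise adjacent (a clique of size 5), so at least 5 colors are needed.
A valid assignment using 5 colors: v1=1, v2=2, v3=4, v4=1, v5=2, v6=3, v7=5. No two adjacent vertices share a color.

5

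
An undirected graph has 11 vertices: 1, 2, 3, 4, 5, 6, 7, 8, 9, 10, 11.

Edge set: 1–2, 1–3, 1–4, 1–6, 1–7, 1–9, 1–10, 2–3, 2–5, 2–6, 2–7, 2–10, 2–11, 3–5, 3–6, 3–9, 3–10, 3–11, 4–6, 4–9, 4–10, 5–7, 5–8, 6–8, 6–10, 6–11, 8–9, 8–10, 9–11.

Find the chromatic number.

1, 2, 3, 6, 10 are mutually adjacent (a clique of size 5), so at least 5 colors are needed.
5 colors suffice: color a → {1, 8, 11}; color b → {5, 6, 9}; color c → {2, 4}; color d → {3, 7}; color e → {10}. No two adjacent vertices share a color.

5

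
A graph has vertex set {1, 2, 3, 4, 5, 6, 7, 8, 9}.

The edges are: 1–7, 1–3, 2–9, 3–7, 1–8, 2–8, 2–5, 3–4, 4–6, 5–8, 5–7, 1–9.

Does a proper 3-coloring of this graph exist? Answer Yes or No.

Yes

The chromatic number is 3. 1, 3, 7 form a triangle, so at least 3 colors are needed.
A valid assignment using 3 colors: 1=a, 2=a, 3=b, 4=a, 5=b, 6=b, 7=c, 8=c, 9=b.
That is already a proper 3-coloring.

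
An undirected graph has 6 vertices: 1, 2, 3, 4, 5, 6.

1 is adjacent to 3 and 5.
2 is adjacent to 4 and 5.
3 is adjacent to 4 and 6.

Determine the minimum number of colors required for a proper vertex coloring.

3

The cycle 5-1-3-4-2-5 has odd length 5, so it cannot be 2-colored; at least 3 colors are needed.
3 colors suffice: color red → {2, 3}; color blue → {1, 4, 6}; color green → {5}. Each edge has distinct colors on its endpoints.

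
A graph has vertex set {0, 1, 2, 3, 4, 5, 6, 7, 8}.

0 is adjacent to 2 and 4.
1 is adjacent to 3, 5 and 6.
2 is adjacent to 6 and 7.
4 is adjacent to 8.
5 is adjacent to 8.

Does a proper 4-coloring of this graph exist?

The chromatic number is 3. The cycle 5-1-6-2-0-4-8-5 has odd length 7, so it cannot be 2-colored; at least 3 colors are needed.
3 colors suffice: color a → {1, 2, 4}; color b → {0, 3, 6, 7, 8}; color c → {5}.
Since 4 ≥ 3, a proper 4-coloring certainly exists.

Yes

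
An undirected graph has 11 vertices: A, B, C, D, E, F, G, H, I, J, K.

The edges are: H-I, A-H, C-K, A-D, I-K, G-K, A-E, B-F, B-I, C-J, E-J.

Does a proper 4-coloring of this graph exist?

Yes

The chromatic number is 3. The cycle A-H-I-K-C-J-E-A has odd length 7, so it cannot be 2-colored; at least 3 colors are needed.
A valid assignment using 3 colors: A=red, B=red, C=blue, D=blue, E=blue, F=blue, G=blue, H=green, I=blue, J=red, K=red.
Since 4 ≥ 3, a proper 4-coloring certainly exists.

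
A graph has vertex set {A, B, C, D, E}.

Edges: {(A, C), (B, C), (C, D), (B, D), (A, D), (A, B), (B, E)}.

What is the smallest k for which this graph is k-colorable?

A, B, C, D are pairwise adjacent (a clique of size 4), so at least 4 colors are needed.
4 colors suffice: A=green, B=red, C=yellow, D=blue, E=blue. No two adjacent vertices share a color.

4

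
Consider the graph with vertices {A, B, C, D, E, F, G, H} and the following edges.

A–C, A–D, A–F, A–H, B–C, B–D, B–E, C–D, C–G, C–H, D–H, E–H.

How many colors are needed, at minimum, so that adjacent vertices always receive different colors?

4

A, C, D, H are mutually adjacent (a clique of size 4), so at least 4 colors are needed.
4 colors suffice: A=4, B=3, C=1, D=2, E=1, F=1, G=2, H=3. Each edge has distinct colors on its endpoints.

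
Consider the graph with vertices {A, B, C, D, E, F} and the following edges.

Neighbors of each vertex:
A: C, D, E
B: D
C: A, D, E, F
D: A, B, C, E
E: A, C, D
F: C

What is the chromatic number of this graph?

A, C, D, E form a clique, so at least 4 colors are needed.
4 colors suffice: color 1 → {B, C}; color 2 → {D, F}; color 3 → {A}; color 4 → {E}. Each edge has distinct colors on its endpoints.

4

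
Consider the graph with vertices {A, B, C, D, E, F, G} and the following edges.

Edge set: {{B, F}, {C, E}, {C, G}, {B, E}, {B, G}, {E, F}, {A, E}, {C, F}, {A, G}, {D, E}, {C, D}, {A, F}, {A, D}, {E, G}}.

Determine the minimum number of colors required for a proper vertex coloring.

C, E, F are pairwise adjacent, so at least 3 colors are needed.
3 colors suffice: color red → {E}; color blue → {D, F, G}; color green → {A, B, C}. Each edge has distinct colors on its endpoints.

3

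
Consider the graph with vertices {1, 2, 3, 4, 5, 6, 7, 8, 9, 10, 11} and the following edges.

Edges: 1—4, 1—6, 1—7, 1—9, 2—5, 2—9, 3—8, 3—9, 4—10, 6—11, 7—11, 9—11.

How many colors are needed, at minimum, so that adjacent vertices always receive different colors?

1 and 9 are adjacent, so at least 2 colors are needed.
A valid assignment using 2 colors: 1=red, 2=red, 3=red, 4=blue, 5=blue, 6=blue, 7=blue, 8=blue, 9=blue, 10=red, 11=red. Every edge joins two different colors.

2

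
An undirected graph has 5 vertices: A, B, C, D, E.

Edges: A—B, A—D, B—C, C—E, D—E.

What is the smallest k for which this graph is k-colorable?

3

The cycle D-E-C-B-A-D has odd length 5, so it cannot be 2-colored; at least 3 colors are needed.
One proper 3-coloring: A=1, B=2, C=1, D=3, E=2. Each edge has distinct colors on its endpoints.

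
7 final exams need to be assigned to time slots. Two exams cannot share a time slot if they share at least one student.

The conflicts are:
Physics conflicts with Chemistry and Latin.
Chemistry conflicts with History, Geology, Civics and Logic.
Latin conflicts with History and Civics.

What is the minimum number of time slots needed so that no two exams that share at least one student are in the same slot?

Physics and Chemistry conflict, so at least 2 time slots are needed.
2 time slots suffice: time slot 1 → {Chemistry, Latin}; time slot 2 → {Physics, History, Geology, Civics, Logic}. No two conflicting exams share a time slot.

2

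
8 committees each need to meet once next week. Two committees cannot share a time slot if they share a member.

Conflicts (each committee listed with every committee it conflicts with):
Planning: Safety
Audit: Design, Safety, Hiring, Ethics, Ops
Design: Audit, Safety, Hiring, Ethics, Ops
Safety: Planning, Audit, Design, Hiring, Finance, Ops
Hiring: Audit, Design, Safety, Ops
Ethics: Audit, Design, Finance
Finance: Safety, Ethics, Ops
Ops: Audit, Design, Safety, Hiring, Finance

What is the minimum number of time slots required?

5

Audit, Design, Safety, Hiring, Ops are mutually in conflict, so at least 5 time slots are needed.
5 time slots suffice: time slot 1 → {Safety, Ethics}; time slot 2 → {Planning, Ops}; time slot 3 → {Audit, Finance}; time slot 4 → {Design}; time slot 5 → {Hiring}. Every pair that conflicts lands in different time slots.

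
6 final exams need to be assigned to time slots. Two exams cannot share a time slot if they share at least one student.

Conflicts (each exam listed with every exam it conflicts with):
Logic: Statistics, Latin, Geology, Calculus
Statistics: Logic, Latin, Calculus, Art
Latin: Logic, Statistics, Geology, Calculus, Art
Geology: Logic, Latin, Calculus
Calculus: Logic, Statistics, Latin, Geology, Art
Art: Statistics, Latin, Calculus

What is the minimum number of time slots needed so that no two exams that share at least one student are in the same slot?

Logic, Statistics, Latin, Calculus pairwise conflict, so at least 4 time slots are needed.
4 time slots suffice: Logic=3, Statistics=4, Latin=2, Geology=4, Calculus=1, Art=3. Every pair that conflicts lands in different time slots.

4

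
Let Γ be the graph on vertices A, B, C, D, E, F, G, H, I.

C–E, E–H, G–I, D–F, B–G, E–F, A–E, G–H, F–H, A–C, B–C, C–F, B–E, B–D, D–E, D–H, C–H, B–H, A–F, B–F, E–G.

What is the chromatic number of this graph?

5

B, C, E, F, H are mutually adjacent (a clique of size 5), so at least 5 colors are needed.
A valid assignment using 5 colors: A=2, B=4, C=5, D=5, E=1, F=3, G=3, H=2, I=1. Every edge joins two different colors.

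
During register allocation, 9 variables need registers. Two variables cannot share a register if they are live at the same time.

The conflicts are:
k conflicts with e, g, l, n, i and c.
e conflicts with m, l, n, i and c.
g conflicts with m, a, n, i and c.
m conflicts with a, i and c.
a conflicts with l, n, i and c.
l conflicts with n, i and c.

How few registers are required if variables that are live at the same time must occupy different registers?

4

k, e, l, c are mutually in conflict, so at least 4 registers are needed.
A valid assignment using 4 registers: k=4, e=1, g=1, m=3, a=4, l=3, n=2, i=2, c=2. No two conflicting variables share a register.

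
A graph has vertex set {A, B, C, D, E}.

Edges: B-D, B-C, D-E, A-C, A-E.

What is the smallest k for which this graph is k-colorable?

3

The cycle B-D-E-A-C-B has odd length 5, so it cannot be 2-colored; at least 3 colors are needed.
3 colors suffice: A=2, B=3, C=1, D=2, E=1. Each edge has distinct colors on its endpoints.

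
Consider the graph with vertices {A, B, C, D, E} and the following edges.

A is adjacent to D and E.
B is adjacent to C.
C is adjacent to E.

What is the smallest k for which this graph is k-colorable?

A and D are adjacent, so at least 2 colors are needed.
One proper 2-coloring: A=2, B=1, C=2, D=1, E=1. Each edge has distinct colors on its endpoints.

2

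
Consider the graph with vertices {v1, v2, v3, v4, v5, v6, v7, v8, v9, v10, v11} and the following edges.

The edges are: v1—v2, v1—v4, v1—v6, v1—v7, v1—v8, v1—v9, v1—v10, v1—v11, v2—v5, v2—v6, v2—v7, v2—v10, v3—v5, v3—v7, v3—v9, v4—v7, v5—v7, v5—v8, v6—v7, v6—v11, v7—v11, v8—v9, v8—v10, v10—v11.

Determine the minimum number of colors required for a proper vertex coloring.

4

v1, v2, v6, v7 are pairwise adjacent (a clique of size 4), so at least 4 colors are needed.
4 colors suffice: color 1 → {v1, v5}; color 2 → {v7, v8}; color 3 → {v2, v4, v9, v11}; color 4 → {v3, v6, v10}. Each edge has distinct colors on its endpoints.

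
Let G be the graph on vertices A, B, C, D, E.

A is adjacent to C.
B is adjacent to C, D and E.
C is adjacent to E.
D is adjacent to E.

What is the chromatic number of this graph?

3

B, C, E are mutually adjacent, so at least 3 colors are needed.
3 colors suffice: color 1 → {C, D}; color 2 → {A, E}; color 3 → {B}. Every edge joins two different colors.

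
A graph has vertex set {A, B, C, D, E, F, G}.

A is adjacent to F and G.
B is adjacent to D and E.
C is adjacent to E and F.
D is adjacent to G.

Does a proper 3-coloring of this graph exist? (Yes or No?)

The chromatic number is 3. The cycle B-D-G-A-F-C-E-B has odd length 7, so it cannot be 2-colored; at least 3 colors are needed.
3 colors suffice: color 1 → {A, C, D}; color 2 → {E, F, G}; color 3 → {B}.
That is already a proper 3-coloring.

Yes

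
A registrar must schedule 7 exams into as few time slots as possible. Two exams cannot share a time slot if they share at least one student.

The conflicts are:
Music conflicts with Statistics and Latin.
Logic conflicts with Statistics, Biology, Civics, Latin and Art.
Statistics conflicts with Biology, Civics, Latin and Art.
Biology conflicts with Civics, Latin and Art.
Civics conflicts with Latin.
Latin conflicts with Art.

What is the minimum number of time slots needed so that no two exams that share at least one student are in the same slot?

Logic, Statistics, Biology, Civics, Latin all conflict with each other, so at least 5 time slots are needed.
5 time slots suffice: time slot 1 → {Latin}; time slot 2 → {Statistics}; time slot 3 → {Music, Logic}; time slot 4 → {Biology}; time slot 5 → {Civics, Art}. Each listed conflict is separated.

5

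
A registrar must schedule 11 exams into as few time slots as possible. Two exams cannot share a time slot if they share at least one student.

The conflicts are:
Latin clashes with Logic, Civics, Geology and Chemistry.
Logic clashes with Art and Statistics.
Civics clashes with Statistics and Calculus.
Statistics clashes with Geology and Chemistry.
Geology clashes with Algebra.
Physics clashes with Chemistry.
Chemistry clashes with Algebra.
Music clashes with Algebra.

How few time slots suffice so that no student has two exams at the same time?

Statistics and Chemistry conflict, so at least 2 time slots are needed.
2 time slots suffice: time slot 1 → {Latin, Art, Statistics, Calculus, Physics, Algebra}; time slot 2 → {Logic, Civics, Geology, Chemistry, Music}. No two conflicting exams share a time slot.

2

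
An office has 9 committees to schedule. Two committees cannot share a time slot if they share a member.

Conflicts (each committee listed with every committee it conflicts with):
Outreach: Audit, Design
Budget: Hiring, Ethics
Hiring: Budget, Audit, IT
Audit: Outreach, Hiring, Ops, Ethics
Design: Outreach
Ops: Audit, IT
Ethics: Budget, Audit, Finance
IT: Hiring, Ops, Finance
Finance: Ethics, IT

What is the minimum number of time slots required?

The cycle IT-Finance-Ethics-Audit-Ops-IT has odd length 5, so it cannot be 2-colored; at least 3 time slots are needed.
3 time slots suffice: time slot 1 → {Budget, Audit, Design, IT}; time slot 2 → {Outreach, Hiring, Ops, Ethics}; time slot 3 → {Finance}. Each listed conflict is separated.

3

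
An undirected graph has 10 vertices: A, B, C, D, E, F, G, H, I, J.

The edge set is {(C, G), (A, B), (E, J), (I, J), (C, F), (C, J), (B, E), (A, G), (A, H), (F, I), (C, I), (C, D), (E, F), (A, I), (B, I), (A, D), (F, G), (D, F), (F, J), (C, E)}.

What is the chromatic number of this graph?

C, E, F, J are pairwise adjacent (a clique of size 4), so at least 4 colors are needed.
4 colors suffice: A=1, B=2, C=2, D=3, E=3, F=1, G=3, H=2, I=3, J=4. Every edge joins two different colors.

4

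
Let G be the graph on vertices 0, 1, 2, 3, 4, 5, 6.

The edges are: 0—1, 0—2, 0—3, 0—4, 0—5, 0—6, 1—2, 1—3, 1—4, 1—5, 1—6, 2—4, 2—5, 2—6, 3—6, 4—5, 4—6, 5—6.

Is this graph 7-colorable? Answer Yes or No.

Yes

The chromatic number is 6. 0, 1, 2, 4, 5, 6 are pairwise adjacent (a clique of size 6), so at least 6 colors are needed.
6 colors suffice: color a → {0}; color b → {6}; color c → {1}; color d → {2, 3}; color e → {4}; color f → {5}.
Since 7 ≥ 6, a proper 7-coloring certainly exists.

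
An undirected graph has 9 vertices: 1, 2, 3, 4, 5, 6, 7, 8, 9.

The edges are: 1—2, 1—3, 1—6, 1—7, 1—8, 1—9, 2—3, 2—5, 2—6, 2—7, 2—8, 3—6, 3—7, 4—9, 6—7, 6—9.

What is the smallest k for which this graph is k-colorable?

1, 2, 3, 6, 7 are pairwise adjacent (a clique of size 5), so at least 5 colors are needed.
5 colors suffice: 1=a, 2=b, 3=e, 4=a, 5=a, 6=c, 7=d, 8=c, 9=b. No two adjacent vertices share a color.

5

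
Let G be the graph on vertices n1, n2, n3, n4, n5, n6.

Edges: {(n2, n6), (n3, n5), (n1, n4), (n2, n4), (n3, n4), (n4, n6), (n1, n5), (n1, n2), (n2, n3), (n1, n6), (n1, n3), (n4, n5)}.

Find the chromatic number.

4

n1, n3, n4, n5 form a clique, so at least 4 colors are needed.
4 colors suffice: color 1 → {n4}; color 2 → {n1}; color 3 → {n3, n6}; color 4 → {n2, n5}. Every edge joins two different colors.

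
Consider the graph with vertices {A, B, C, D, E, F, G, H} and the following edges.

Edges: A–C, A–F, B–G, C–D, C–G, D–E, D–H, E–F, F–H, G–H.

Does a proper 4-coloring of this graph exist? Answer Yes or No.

Yes

The chromatic number is 3. The cycle C-D-H-F-A-C has odd length 5, so it cannot be 2-colored; at least 3 colors are needed.
3 colors suffice: color red → {B, C, E, H}; color blue → {D, F, G}; color green → {A}.
Since 4 ≥ 3, a proper 4-coloring certainly exists.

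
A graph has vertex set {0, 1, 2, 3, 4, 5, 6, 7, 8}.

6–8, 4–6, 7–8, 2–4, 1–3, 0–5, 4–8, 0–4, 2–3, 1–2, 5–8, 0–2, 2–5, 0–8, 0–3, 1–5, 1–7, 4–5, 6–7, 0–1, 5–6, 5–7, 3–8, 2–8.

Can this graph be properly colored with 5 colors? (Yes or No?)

Yes

The chromatic number is 5. 0, 2, 4, 5, 8 form a clique, so at least 5 colors are needed.
5 colors suffice: color red → {1, 8}; color blue → {3, 5}; color green → {0, 7}; color yellow → {2, 6}; color purple → {4}.
That is already a proper 5-coloring.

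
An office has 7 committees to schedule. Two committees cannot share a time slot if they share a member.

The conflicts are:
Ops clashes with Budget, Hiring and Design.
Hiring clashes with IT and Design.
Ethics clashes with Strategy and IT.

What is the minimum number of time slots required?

3

Ops, Hiring, Design are mutually in conflict, so at least 3 time slots are needed.
3 time slots suffice: time slot 1 → {Budget, Hiring, Ethics}; time slot 2 → {Ops, Strategy, IT}; time slot 3 → {Design}. Each listed conflict is separated.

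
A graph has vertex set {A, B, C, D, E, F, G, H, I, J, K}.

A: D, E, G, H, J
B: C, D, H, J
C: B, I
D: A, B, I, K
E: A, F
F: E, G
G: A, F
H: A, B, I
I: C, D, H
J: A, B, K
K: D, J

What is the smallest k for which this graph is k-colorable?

D and I are adjacent, so at least 2 colors are needed.
2 colors suffice: color 1 → {A, B, F, I, K}; color 2 → {C, D, E, G, H, J}. Each edge has distinct colors on its endpoints.

2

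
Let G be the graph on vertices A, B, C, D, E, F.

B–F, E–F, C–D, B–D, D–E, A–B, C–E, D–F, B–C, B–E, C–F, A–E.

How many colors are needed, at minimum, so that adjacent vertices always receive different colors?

5

B, C, D, E, F are mutually adjacent (a clique of size 5), so at least 5 colors are needed.
A valid assignment using 5 colors: A=3, B=2, C=4, D=3, E=1, F=5. Every edge joins two different colors.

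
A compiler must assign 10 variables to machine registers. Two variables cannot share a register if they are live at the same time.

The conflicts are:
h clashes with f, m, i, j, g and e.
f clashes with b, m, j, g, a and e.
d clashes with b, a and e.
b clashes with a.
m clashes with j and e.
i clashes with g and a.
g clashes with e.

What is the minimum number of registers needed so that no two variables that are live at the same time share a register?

4

h, f, g, e are mutually in conflict, so at least 4 registers are needed.
A valid assignment using 4 registers: h=2, f=1, d=1, b=3, m=4, i=1, j=3, g=4, a=2, e=3. Every pair that conflicts lands in different registers.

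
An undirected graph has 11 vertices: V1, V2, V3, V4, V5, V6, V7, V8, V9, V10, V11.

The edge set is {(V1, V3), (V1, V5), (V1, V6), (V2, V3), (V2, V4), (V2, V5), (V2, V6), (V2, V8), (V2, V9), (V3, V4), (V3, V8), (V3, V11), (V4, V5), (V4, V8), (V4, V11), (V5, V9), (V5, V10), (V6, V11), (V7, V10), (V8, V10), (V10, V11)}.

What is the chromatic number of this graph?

V2, V3, V4, V8 form a clique, so at least 4 colors are needed.
One proper 4-coloring: V1=1, V2=1, V3=2, V4=3, V5=2, V6=2, V7=2, V8=4, V9=3, V10=1, V11=4. No two adjacent vertices share a color.

4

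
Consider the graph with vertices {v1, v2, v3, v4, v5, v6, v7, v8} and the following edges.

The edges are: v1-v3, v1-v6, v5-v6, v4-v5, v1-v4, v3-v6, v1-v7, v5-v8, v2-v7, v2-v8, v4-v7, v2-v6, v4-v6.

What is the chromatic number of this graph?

v4, v5, v6 are pairwise adjacent, so at least 3 colors are needed.
3 colors suffice: color 1 → {v6, v7, v8}; color 2 → {v2, v3, v4}; color 3 → {v1, v5}. Every edge joins two different colors.

3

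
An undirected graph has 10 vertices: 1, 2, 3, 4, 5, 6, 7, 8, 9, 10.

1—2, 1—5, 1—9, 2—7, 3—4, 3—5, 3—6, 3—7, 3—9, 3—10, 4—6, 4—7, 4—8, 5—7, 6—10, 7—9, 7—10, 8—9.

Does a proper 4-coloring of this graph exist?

The chromatic number is 3. 3, 4, 7 are pairwise adjacent, so at least 3 colors are needed.
A valid assignment using 3 colors: 1=a, 2=c, 3=a, 4=c, 5=c, 6=b, 7=b, 8=a, 9=c, 10=c.
Since 4 ≥ 3, a proper 4-coloring certainly exists.

Yes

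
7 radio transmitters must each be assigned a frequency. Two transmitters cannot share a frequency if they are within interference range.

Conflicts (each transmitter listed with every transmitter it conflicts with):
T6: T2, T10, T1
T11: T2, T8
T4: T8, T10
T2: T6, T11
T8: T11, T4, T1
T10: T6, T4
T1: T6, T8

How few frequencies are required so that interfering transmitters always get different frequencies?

3

The cycle T1-T8-T11-T2-T6-T1 has odd length 5, so it cannot be 2-colored; at least 3 frequencies are needed.
3 frequencies suffice: frequency 1 → {T6, T8}; frequency 2 → {T11, T10, T1}; frequency 3 → {T4, T2}. Each listed conflict is separated.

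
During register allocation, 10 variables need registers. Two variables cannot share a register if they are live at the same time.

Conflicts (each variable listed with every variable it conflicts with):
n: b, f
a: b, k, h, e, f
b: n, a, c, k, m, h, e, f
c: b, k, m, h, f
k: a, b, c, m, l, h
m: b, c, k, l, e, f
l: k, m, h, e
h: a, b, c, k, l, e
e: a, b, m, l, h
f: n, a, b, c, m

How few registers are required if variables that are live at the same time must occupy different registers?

b, c, m, f are mutually in conflict, so at least 4 registers are needed.
A valid assignment using 4 registers: n=2, a=4, b=1, c=4, k=3, m=2, l=1, h=2, e=3, f=3. No two conflicting variables share a register.

4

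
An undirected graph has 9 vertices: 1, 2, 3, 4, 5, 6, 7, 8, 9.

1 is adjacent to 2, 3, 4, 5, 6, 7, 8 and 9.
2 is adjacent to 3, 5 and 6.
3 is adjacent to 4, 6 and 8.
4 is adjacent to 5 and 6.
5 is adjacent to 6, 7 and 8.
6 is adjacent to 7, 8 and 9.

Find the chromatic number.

1, 2, 3, 6 form a clique, so at least 4 colors are needed.
4 colors suffice: color a → {6}; color b → {1}; color c → {3, 5, 9}; color d → {2, 4, 7, 8}. No two adjacent vertices share a color.

4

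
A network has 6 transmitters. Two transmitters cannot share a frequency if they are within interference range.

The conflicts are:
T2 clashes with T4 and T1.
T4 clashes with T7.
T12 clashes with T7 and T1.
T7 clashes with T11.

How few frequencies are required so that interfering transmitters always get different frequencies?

3

The cycle T2-T1-T12-T7-T4-T2 has odd length 5, so it cannot be 2-colored; at least 3 frequencies are needed.
3 frequencies suffice: frequency 1 → {T2, T7}; frequency 2 → {T4, T12, T11}; frequency 3 → {T1}. Each listed conflict is separated.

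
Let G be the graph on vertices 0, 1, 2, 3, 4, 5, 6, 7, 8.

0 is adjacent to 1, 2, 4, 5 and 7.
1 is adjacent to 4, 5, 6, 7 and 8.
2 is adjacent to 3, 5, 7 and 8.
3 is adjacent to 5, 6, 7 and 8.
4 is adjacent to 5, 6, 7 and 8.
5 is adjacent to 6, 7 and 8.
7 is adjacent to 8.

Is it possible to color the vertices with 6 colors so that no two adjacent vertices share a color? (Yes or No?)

Yes

The chromatic number is 5. 1, 4, 5, 7, 8 are mutually adjacent (a clique of size 5), so at least 5 colors are needed.
5 colors suffice: color a → {5}; color b → {6, 7}; color c → {0, 8}; color d → {1, 2}; color e → {3, 4}.
Since 6 ≥ 5, a proper 6-coloring certainly exists.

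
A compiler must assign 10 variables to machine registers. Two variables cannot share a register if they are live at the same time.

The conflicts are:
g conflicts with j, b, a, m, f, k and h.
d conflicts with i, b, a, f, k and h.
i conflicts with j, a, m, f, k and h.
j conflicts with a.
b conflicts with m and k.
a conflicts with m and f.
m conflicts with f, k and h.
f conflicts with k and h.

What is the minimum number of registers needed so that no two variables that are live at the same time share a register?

d, i, f, h all conflict with each other, so at least 4 registers are needed.
4 registers suffice: g=2, d=3, i=2, j=1, b=1, a=4, m=3, f=1, k=4, h=4. No two conflicting variables share a register.

4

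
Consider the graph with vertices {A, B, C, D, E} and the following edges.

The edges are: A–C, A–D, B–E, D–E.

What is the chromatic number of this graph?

2

A and C are adjacent, so at least 2 colors are needed.
2 colors suffice: color 1 → {A, E}; color 2 → {B, C, D}. Each edge has distinct colors on its endpoints.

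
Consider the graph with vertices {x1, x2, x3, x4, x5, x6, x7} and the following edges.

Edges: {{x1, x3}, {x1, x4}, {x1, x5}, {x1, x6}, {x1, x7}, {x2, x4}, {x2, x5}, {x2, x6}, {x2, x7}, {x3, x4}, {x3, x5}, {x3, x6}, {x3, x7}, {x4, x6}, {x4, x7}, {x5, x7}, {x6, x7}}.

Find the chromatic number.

x1, x3, x4, x6, x7 are pairwise adjacent (a clique of size 5), so at least 5 colors are needed.
5 colors suffice: x1=3, x2=3, x3=4, x4=5, x5=2, x6=2, x7=1. Every edge joins two different colors.

5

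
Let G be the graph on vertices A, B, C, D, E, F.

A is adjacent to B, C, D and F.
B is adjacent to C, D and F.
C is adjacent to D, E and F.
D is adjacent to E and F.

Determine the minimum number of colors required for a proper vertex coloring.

A, B, C, D, F are pairwise adjacent (a clique of size 5), so at least 5 colors are needed.
5 colors suffice: color 1 → {D}; color 2 → {C}; color 3 → {A, E}; color 4 → {B}; color 5 → {F}. Each edge has distinct colors on its endpoints.

5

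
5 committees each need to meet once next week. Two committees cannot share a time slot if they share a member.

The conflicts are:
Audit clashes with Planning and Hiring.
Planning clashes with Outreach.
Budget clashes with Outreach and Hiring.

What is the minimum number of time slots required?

3

The cycle Audit-Hiring-Budget-Outreach-Planning-Audit has odd length 5, so it cannot be 2-colored; at least 3 time slots are needed.
3 time slots suffice: Audit=1, Planning=3, Budget=1, Outreach=2, Hiring=2. No two conflicting committees share a time slot.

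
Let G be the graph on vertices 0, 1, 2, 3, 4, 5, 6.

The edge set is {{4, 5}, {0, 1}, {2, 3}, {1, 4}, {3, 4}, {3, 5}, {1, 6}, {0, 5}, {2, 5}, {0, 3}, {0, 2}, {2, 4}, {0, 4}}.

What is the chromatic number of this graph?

0, 2, 3, 4, 5 are mutually adjacent (a clique of size 5), so at least 5 colors are needed.
5 colors suffice: color a → {0, 6}; color b → {4}; color c → {1, 5}; color d → {2}; color e → {3}. Every edge joins two different colors.

5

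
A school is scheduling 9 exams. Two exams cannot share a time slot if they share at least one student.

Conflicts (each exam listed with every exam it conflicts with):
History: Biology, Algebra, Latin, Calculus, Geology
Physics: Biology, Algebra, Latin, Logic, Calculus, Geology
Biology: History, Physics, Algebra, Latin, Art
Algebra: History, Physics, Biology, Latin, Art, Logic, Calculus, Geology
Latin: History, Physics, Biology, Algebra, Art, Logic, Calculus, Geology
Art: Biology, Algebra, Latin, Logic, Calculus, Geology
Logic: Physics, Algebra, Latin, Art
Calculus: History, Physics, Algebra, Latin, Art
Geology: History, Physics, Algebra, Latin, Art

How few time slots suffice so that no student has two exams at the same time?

4

History, Algebra, Latin, Calculus pairwise conflict, so at least 4 time slots are needed.
A valid assignment using 4 time slots: History=3, Physics=3, Biology=4, Algebra=1, Latin=2, Art=3, Logic=4, Calculus=4, Geology=4. No two conflicting exams share a time slot.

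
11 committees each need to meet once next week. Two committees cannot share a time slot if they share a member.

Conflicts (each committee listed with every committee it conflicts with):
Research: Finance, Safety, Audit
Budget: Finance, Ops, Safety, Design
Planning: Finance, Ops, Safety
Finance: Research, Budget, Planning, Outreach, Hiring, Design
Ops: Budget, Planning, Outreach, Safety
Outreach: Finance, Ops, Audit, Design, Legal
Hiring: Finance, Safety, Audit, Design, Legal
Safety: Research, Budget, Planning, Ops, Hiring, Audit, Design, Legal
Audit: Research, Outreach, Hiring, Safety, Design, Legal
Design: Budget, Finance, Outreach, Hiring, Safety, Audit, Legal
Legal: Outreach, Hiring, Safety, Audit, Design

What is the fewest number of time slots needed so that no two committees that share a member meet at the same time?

5

Hiring, Safety, Audit, Design, Legal pairwise conflict, so at least 5 time slots are needed.
Using 5 time slots: Research=2, Budget=3, Planning=3, Finance=1, Ops=2, Outreach=4, Hiring=4, Safety=1, Audit=3, Design=2, Legal=5. No two conflicting committees share a time slot.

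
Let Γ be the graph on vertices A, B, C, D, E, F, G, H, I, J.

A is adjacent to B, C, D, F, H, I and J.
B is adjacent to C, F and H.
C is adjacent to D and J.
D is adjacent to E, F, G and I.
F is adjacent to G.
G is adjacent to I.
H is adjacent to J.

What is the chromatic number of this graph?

A, B, H form a triangle, so at least 3 colors are needed.
A valid assignment using 3 colors: A=1, B=2, C=3, D=2, E=1, F=3, G=1, H=3, I=3, J=2. Every edge joins two different colors.

3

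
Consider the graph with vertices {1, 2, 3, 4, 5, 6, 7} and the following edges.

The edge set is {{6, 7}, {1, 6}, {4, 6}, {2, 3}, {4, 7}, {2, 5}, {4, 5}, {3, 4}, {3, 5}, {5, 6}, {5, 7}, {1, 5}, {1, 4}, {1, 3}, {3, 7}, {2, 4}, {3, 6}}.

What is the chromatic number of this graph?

5

1, 3, 4, 5, 6 are pairwise adjacent (a clique of size 5), so at least 5 colors are needed.
5 colors suffice: 1=purple, 2=yellow, 3=green, 4=blue, 5=red, 6=yellow, 7=purple. Every edge joins two different colors.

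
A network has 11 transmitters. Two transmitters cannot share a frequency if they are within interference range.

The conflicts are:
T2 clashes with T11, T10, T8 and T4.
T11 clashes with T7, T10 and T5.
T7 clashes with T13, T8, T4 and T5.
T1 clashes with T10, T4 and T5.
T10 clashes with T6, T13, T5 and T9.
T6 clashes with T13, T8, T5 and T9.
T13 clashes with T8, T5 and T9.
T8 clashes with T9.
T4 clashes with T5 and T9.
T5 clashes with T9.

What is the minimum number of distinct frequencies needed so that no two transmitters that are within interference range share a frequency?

5

T10, T6, T13, T5, T9 all conflict with each other, so at least 5 frequencies are needed.
5 frequencies suffice: T2=5, T11=3, T7=2, T1=3, T10=2, T6=5, T13=4, T8=1, T4=4, T5=1, T9=3. No two conflicting transmitters share a frequency.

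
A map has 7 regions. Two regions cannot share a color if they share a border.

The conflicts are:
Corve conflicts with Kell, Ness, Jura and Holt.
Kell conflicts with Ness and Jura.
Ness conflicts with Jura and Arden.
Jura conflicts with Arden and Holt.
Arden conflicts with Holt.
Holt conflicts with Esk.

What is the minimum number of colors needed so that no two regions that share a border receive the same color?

Corve, Kell, Ness, Jura pairwise conflict, so at least 4 colors are needed.
One proper 4-coloring: Corve=2, Kell=4, Ness=3, Jura=1, Arden=2, Holt=3, Esk=1. Every pair that conflicts lands in different colors.

4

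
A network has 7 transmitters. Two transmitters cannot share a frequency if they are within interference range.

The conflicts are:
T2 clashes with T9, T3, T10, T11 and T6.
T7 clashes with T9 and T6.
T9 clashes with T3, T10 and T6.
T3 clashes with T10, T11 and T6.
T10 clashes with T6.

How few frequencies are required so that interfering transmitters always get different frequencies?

T2, T9, T3, T10, T6 all conflict with each other, so at least 5 frequencies are needed.
A valid assignment using 5 frequencies: T2=3, T7=2, T9=4, T3=2, T10=5, T11=1, T6=1. No two conflicting transmitters share a frequency.

5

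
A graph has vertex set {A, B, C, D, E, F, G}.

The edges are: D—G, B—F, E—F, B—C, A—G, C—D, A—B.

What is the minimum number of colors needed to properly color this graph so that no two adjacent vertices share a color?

The cycle G-A-B-C-D-G has odd length 5, so it cannot be 2-colored; at least 3 colors are needed.
3 colors suffice: color red → {B, D, E}; color blue → {A, C, F}; color green → {G}. No two adjacent vertices share a color.

3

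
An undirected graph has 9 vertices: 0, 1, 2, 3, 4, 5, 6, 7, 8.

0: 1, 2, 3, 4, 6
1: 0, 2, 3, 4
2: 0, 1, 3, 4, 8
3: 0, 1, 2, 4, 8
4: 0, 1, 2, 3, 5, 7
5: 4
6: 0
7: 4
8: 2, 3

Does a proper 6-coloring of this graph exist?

Yes

The chromatic number is 5. 0, 1, 2, 3, 4 form a clique, so at least 5 colors are needed.
5 colors suffice: color red → {4, 6, 8}; color blue → {3, 5, 7}; color green → {0}; color yellow → {2}; color purple → {1}.
Since 6 ≥ 5, a proper 6-coloring certainly exists.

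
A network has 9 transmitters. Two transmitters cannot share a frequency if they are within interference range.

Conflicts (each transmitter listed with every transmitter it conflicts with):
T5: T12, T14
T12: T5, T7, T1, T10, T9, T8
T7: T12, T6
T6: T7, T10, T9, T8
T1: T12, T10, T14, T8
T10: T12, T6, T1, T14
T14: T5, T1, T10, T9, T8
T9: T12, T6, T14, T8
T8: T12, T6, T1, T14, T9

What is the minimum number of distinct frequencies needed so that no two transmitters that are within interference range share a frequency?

3

T12, T1, T10 are mutually in conflict, so at least 3 frequencies are needed.
3 frequencies suffice: frequency 1 → {T12, T6, T14}; frequency 2 → {T5, T7, T10, T8}; frequency 3 → {T1, T9}. Each listed conflict is separated.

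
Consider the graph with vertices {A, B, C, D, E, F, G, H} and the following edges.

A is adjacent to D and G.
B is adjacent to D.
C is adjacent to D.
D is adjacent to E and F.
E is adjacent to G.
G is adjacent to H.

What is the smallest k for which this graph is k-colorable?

2

D and E are adjacent, so at least 2 colors are needed.
2 colors suffice: color 1 → {D, G}; color 2 → {A, B, C, E, F, H}. No two adjacent vertices share a color.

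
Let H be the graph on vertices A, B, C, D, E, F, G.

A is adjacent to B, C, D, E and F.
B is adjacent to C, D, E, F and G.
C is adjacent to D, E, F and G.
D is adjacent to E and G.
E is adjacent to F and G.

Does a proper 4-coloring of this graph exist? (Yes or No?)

No

B, C, D, E, G are mutually adjacent (a clique of size 5), so at least 5 colors are needed.
So 4 colors are not enough.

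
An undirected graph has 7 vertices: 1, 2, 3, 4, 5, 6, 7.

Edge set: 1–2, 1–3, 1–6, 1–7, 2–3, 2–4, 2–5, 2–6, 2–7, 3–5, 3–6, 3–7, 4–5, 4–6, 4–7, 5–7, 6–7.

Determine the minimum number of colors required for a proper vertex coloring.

1, 2, 3, 6, 7 are mutually adjacent (a clique of size 5), so at least 5 colors are needed.
A valid assignment using 5 colors: 1=purple, 2=red, 3=green, 4=green, 5=yellow, 6=yellow, 7=blue. No two adjacent vertices share a color.

5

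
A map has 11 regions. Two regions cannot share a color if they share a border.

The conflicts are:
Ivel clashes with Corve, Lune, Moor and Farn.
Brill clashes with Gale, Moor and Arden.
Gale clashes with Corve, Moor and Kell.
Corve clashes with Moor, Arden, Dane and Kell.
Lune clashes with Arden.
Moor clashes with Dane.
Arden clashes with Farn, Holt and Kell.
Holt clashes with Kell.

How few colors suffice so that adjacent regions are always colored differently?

Gale, Corve, Kell are mutually in conflict, so at least 3 colors are needed.
3 colors suffice: color 1 → {Brill, Corve, Lune, Farn, Holt}; color 2 → {Ivel, Gale, Arden, Dane}; color 3 → {Moor, Kell}. Every pair that conflicts lands in different colors.

3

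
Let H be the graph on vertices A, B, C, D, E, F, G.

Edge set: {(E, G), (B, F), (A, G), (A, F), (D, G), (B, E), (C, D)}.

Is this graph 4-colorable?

The chromatic number is 3. The cycle B-E-G-A-F-B has odd length 5, so it cannot be 2-colored; at least 3 colors are needed.
3 colors suffice: color 1 → {B, C, G}; color 2 → {D, E, F}; color 3 → {A}.
Since 4 ≥ 3, a proper 4-coloring certainly exists.

Yes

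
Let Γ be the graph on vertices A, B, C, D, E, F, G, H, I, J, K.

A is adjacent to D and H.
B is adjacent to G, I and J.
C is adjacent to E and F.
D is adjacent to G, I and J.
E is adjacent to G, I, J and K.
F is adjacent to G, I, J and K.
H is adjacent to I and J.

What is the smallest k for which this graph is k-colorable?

E and J are adjacent, so at least 2 colors are needed.
2 colors suffice: color red → {B, D, E, F, H}; color blue → {A, C, G, I, J, K}. Every edge joins two different colors.

2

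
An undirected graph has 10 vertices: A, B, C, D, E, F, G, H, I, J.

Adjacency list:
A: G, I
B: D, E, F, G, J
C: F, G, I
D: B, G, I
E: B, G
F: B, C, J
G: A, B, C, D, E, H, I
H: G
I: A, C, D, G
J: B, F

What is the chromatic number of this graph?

3

A, G, I are pairwise adjacent, so at least 3 colors are needed.
A valid assignment using 3 colors: A=3, B=2, C=3, D=3, E=3, F=1, G=1, H=2, I=2, J=3. Each edge has distinct colors on its endpoints.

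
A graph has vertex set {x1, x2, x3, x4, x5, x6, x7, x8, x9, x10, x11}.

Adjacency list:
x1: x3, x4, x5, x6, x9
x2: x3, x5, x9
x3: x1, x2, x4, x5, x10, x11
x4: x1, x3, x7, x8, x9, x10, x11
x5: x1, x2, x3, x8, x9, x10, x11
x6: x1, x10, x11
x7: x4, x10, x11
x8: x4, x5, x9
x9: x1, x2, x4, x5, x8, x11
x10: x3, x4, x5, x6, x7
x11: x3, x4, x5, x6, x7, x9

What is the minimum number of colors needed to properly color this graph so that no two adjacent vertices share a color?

3

x3, x5, x10 form a triangle, so at least 3 colors are needed.
3 colors suffice: color red → {x4, x5, x6}; color blue → {x1, x2, x8, x10, x11}; color green → {x3, x7, x9}. No two adjacent vertices share a color.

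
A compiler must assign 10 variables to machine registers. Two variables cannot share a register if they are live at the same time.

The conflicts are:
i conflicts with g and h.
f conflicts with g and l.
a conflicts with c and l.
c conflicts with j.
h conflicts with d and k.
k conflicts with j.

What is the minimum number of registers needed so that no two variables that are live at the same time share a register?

The cycle a-l-f-g-i-h-k-j-c-a has odd length 9, so it cannot be 2-colored; at least 3 registers are needed.
Using 3 registers: i=2, f=3, a=1, c=2, g=1, h=1, l=2, d=2, k=2, j=1. Every pair that conflicts lands in different registers.

3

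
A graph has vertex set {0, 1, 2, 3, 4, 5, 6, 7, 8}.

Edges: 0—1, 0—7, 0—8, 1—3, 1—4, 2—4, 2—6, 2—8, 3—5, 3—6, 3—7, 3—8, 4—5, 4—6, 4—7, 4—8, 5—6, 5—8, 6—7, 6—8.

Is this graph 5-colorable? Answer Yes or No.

The chromatic number is 4. 3, 5, 6, 8 are pairwise adjacent (a clique of size 4), so at least 4 colors are needed.
4 colors suffice: color red → {1, 7, 8}; color blue → {0, 6}; color green → {3, 4}; color yellow → {2, 5}.
Since 5 ≥ 4, a proper 5-coloring certainly exists.

Yes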